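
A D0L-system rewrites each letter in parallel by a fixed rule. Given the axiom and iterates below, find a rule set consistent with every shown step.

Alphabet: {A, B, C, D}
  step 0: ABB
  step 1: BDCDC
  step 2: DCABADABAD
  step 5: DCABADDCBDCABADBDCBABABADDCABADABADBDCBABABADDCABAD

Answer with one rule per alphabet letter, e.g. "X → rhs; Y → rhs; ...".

A->B, B->DC, C->AD, D->AB

  step 1 ⇒ step 2: BDCDC ⇒ DC·AB·AD·AB·AD
    B ↦ DC
    C ↦ AD
    D ↦ AB
  step 0 ⇒ step 1: ABB ⇒ B·DC·DC
    A ↦ B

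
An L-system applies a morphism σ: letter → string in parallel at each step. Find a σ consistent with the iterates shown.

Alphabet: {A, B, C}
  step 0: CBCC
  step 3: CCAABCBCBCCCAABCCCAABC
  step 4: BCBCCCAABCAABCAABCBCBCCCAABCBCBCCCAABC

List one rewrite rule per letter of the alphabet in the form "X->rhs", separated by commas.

  step 3 ⇒ step 4: CCAABCBCBCCCAABCCCAABC ⇒ BC·BC·C·C·AA·BC·AA·BC·AA·BC·BC·BC·C·C·AA·BC·BC·BC·C·C·AA·BC
    A ↦ C
    B ↦ AA
    C ↦ BC

A->C, B->AA, C->BC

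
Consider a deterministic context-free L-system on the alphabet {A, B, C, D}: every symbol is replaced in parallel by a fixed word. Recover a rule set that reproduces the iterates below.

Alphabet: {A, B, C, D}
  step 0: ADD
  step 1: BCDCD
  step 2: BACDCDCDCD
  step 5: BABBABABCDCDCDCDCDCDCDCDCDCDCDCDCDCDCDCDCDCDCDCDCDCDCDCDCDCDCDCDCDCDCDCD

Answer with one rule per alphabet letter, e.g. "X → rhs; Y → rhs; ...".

A->B, B->BA, C->CD, D->CD

  step 1 ⇒ step 2: BCDCD ⇒ BA·CD·CD·CD·CD
    B ↦ BA
    C ↦ CD
    D ↦ CD
  step 0 ⇒ step 1: ADD ⇒ B·CD·CD
    A ↦ B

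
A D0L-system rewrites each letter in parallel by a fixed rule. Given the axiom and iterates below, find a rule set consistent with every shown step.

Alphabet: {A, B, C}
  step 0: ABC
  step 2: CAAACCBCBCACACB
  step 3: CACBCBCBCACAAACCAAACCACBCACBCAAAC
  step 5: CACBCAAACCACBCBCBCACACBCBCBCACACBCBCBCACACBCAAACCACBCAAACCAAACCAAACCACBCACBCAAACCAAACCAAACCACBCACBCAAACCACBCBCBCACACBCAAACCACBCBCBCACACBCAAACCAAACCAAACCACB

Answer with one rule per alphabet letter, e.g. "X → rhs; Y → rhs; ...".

  step 2 ⇒ step 3: CAAACCBCBCACACB ⇒ CA·CB·CB·CB·CA·CA·AAC·CA·AAC·CA·CB·CA·CB·CA·AAC
    A ↦ CB
    B ↦ AAC
    C ↦ CA

A->CB, B->AAC, C->CA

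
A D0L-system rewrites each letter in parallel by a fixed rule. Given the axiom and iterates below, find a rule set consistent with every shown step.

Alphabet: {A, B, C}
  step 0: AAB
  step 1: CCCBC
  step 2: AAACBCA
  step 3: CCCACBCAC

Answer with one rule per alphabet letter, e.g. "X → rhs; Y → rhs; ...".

  step 2 ⇒ step 3: AAACBCA ⇒ C·C·C·A·CBC·A·C
    A ↦ C
    B ↦ CBC
    C ↦ A

A->C, B->CBC, C->A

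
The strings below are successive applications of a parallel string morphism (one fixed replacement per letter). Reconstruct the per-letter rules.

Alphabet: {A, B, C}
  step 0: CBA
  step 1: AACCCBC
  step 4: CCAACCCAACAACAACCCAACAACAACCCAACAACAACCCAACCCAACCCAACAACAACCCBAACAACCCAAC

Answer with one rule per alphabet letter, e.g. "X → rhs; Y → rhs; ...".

  step 0 ⇒ step 1: CBA ⇒ AAC·CCB·C
    A ↦ C
    B ↦ CCB
    C ↦ AAC

A->C, B->CCB, C->AAC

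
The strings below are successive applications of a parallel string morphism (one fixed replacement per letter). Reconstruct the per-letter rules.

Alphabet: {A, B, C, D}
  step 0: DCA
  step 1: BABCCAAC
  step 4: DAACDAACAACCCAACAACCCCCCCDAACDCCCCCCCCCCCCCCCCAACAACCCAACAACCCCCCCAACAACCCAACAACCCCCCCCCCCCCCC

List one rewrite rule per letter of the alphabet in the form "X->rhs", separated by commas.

A->AAC, B->D, C->CC, D->BAB

  step 0 ⇒ step 1: DCA ⇒ BAB·CC·AAC
    A ↦ AAC
    C ↦ CC
    D ↦ BAB
    B ↦ D  (constrained at step 1)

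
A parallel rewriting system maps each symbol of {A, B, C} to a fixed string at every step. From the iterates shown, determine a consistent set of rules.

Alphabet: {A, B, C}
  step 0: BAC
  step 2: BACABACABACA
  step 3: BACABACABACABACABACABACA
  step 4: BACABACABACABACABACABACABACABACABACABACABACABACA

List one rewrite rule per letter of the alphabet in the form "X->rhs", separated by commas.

  step 3 ⇒ step 4: BACABACABACABACABACABACA ⇒ BA·CA·BA·CA·BA·CA·BA·CA·BA·CA·BA·CA·BA·CA·BA·CA·BA·CA·BA·CA·BA·CA·BA·CA
    A ↦ CA
    B ↦ BA
    C ↦ BA

A->CA, B->BA, C->BA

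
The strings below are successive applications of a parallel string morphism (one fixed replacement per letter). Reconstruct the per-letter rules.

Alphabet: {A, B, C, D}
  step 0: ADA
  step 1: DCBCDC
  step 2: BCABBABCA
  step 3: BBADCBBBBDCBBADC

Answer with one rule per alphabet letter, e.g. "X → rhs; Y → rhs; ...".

  step 2 ⇒ step 3: BCABBABCA ⇒ BB·A·DC·BB·BB·DC·BB·A·DC
    A ↦ DC
    B ↦ BB
    C ↦ A
  step 0 ⇒ step 1: ADA ⇒ DC·BC·DC
    D ↦ BC

A->DC, B->BB, C->A, D->BC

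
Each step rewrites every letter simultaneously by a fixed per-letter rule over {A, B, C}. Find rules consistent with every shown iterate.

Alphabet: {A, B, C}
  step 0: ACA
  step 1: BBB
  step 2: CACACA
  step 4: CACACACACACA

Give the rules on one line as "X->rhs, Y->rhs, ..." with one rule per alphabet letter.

  step 1 ⇒ step 2: BBB ⇒ CA·CA·CA
    B ↦ CA
  step 0 ⇒ step 1: ACA ⇒ B·B·B
    A ↦ B
  step 0 ⇒ step 1: ACA ⇒ B·B·B
    C ↦ B

A->B, B->CA, C->B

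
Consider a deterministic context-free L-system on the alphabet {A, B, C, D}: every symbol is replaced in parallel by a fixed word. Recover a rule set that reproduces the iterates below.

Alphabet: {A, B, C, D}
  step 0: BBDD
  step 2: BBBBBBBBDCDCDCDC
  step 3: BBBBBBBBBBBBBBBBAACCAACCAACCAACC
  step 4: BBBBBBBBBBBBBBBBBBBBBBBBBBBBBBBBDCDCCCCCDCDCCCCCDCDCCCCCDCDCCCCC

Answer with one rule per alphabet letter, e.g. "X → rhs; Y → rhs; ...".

A->DC, B->BB, C->CC, D->AA

  step 3 ⇒ step 4: BBBBBBBBBBBBBBBBAACCAACCAACCAACC ⇒ BB·BB·BB·BB·BB·BB·BB·BB·BB·BB·BB·BB·BB·BB·BB·BB·DC·DC·CC·CC·DC·DC·CC·CC·DC·DC·CC·CC·DC·DC·CC·CC
    A ↦ DC
    B ↦ BB
    C ↦ CC
  step 2 ⇒ step 3: BBBBBBBBDCDCDCDC ⇒ BB·BB·BB·BB·BB·BB·BB·BB·AA·CC·AA·CC·AA·CC·AA·CC
    D ↦ AA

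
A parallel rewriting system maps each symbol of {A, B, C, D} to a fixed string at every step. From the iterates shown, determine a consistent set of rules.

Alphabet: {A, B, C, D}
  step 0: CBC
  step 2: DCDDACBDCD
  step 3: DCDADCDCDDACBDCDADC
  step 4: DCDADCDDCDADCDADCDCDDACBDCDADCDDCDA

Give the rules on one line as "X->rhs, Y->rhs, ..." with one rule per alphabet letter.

A->D, B->CB, C->DA, D->DC

  step 3 ⇒ step 4: DCDADCDCDDACBDCDADC ⇒ DC·DA·DC·D·DC·DA·DC·DA·DC·DC·D·DA·CB·DC·DA·DC·D·DC·DA
    A ↦ D
    B ↦ CB
    C ↦ DA
    D ↦ DC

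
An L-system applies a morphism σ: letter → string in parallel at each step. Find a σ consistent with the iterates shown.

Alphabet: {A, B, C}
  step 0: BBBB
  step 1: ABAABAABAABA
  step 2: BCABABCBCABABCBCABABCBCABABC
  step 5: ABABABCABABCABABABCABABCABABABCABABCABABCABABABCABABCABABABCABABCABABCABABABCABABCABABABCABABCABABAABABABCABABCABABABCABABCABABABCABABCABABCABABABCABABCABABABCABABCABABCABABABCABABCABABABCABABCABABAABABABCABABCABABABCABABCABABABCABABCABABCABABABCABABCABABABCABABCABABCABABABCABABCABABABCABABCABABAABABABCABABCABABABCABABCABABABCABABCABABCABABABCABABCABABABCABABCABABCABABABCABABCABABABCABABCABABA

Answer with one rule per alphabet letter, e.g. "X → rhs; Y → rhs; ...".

A->BC, B->ABA, C->BA

  step 1 ⇒ step 2: ABAABAABAABA ⇒ BC·ABA·BC·BC·ABA·BC·BC·ABA·BC·BC·ABA·BC
    A ↦ BC
    B ↦ ABA
    C ↦ BA  (constrained at step 2)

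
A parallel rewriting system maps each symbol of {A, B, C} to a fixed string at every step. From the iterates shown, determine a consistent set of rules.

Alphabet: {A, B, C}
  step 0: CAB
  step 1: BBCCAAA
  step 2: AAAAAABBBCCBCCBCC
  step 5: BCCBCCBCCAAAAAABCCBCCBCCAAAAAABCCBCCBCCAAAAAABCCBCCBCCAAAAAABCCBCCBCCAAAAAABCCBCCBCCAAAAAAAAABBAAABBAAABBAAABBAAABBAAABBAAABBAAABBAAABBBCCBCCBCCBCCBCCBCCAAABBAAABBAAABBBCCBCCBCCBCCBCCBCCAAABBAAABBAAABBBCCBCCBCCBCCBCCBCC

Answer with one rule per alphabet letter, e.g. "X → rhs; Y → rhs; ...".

A->BCC, B->AAA, C->B

  step 1 ⇒ step 2: BBCCAAA ⇒ AAA·AAA·B·B·BCC·BCC·BCC
    A ↦ BCC
    B ↦ AAA
    C ↦ B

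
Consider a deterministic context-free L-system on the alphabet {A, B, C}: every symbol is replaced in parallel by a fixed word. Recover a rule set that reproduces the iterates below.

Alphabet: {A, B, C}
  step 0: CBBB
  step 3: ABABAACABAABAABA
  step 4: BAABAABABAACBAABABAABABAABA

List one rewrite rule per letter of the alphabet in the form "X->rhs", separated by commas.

A->BA, B->A, C->AC

  step 3 ⇒ step 4: ABABAACABAABAABA ⇒ BA·A·BA·A·BA·BA·AC·BA·A·BA·BA·A·BA·BA·A·BA
    A ↦ BA
    B ↦ A
    C ↦ AC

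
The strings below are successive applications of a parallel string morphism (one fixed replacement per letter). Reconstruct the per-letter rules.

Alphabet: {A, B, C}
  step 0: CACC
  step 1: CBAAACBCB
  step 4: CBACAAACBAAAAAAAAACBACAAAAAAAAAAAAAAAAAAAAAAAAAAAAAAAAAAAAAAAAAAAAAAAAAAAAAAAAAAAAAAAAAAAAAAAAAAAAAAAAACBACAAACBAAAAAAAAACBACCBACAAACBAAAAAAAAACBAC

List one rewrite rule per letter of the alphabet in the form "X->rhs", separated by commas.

A->AAA, B->AC, C->CB

  step 0 ⇒ step 1: CACC ⇒ CB·AAA·CB·CB
    A ↦ AAA
    C ↦ CB
    B ↦ AC  (constrained at step 1)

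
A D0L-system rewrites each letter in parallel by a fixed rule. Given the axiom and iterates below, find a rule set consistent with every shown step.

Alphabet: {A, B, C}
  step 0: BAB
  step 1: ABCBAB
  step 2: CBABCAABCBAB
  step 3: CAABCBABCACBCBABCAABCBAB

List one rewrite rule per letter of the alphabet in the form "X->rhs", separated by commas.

  step 2 ⇒ step 3: CBABCAABCBAB ⇒ CA·AB·CB·AB·CA·CB·CB·AB·CA·AB·CB·AB
    A ↦ CB
    B ↦ AB
    C ↦ CA

A->CB, B->AB, C->CA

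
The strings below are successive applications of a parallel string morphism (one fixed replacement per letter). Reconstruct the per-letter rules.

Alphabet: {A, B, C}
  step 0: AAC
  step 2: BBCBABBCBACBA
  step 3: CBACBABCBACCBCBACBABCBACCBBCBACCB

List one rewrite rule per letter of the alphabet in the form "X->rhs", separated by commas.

A->CCB, B->CBA, C->B

  step 2 ⇒ step 3: BBCBABBCBACBA ⇒ CBA·CBA·B·CBA·CCB·CBA·CBA·B·CBA·CCB·B·CBA·CCB
    A ↦ CCB
    B ↦ CBA
    C ↦ B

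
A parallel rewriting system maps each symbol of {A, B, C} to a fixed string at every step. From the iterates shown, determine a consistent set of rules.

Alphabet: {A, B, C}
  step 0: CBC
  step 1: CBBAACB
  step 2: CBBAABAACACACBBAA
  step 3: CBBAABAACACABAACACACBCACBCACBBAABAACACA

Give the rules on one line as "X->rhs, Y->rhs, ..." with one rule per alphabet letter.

  step 2 ⇒ step 3: CBBAABAACACACBBAA ⇒ CB·BAA·BAA·CA·CA·BAA·CA·CA·CB·CA·CB·CA·CB·BAA·BAA·CA·CA
    A ↦ CA
    B ↦ BAA
    C ↦ CB

A->CA, B->BAA, C->CB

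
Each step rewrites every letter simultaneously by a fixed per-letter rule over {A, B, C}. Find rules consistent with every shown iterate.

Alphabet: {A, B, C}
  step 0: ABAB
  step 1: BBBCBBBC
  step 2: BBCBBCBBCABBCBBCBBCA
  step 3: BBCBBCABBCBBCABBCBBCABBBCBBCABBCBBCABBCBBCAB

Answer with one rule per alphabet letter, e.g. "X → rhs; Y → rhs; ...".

  step 2 ⇒ step 3: BBCBBCBBCABBCBBCBBCA ⇒ BBC·BBC·A·BBC·BBC·A·BBC·BBC·A·B·BBC·BBC·A·BBC·BBC·A·BBC·BBC·A·B
    A ↦ B
    B ↦ BBC
    C ↦ A

A->B, B->BBC, C->A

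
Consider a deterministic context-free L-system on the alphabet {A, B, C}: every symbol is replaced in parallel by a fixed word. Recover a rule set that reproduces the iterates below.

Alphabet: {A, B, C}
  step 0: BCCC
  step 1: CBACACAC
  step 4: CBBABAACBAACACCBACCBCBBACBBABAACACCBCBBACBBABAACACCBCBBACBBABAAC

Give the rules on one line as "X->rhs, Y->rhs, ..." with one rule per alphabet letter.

A->BA, B->CB, C->AC

  step 0 ⇒ step 1: BCCC ⇒ CB·AC·AC·AC
    B ↦ CB
    C ↦ AC
    A ↦ BA  (constrained at step 1)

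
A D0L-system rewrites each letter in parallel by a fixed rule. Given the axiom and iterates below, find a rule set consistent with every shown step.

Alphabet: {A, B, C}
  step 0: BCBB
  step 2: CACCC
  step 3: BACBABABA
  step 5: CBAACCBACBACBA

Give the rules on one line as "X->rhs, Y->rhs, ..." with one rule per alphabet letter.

A->C, B->A, C->BA

  step 2 ⇒ step 3: CACCC ⇒ BA·C·BA·BA·BA
    A ↦ C
    C ↦ BA
    B ↦ A  (constrained at step 0)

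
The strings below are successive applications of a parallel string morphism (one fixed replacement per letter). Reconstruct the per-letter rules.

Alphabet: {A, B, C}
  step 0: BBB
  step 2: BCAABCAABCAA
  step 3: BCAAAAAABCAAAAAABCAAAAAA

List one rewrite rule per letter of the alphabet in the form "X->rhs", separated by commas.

A->AA, B->BC, C->AA

  step 2 ⇒ step 3: BCAABCAABCAA ⇒ BC·AA·AA·AA·BC·AA·AA·AA·BC·AA·AA·AA
    A ↦ AA
    B ↦ BC
    C ↦ AA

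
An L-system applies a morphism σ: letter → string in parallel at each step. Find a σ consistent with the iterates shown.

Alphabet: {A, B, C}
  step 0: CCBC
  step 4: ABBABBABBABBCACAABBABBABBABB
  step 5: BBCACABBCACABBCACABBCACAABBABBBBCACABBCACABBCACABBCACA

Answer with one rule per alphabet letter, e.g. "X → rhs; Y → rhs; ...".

A->BB, B->CA, C->A

  step 4 ⇒ step 5: ABBABBABBABBCACAABBABBABBABB ⇒ BB·CA·CA·BB·CA·CA·BB·CA·CA·BB·CA·CA·A·BB·A·BB·BB·CA·CA·BB·CA·CA·BB·CA·CA·BB·CA·CA
    A ↦ BB
    B ↦ CA
    C ↦ A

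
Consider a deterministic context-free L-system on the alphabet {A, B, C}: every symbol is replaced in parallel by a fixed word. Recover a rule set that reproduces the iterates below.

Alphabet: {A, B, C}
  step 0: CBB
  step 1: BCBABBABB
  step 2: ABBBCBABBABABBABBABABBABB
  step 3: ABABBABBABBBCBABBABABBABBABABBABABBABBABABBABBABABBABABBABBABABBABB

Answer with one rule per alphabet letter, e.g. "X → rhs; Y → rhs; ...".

A->AB, B->ABB, C->BCB

  step 2 ⇒ step 3: ABBBCBABBABABBABBABABBABB ⇒ AB·ABB·ABB·ABB·BCB·ABB·AB·ABB·ABB·AB·ABB·AB·ABB·ABB·AB·ABB·ABB·AB·ABB·AB·ABB·ABB·AB·ABB·ABB
    A ↦ AB
    B ↦ ABB
    C ↦ BCB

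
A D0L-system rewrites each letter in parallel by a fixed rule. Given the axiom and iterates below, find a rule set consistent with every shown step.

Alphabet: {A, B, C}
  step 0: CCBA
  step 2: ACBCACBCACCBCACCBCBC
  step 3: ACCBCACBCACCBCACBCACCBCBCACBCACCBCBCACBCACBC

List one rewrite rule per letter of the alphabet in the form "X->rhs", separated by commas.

A->ACC, B->AC, C->BC

  step 2 ⇒ step 3: ACBCACBCACCBCACCBCBC ⇒ ACC·BC·AC·BC·ACC·BC·AC·BC·ACC·BC·BC·AC·BC·ACC·BC·BC·AC·BC·AC·BC
    A ↦ ACC
    B ↦ AC
    C ↦ BC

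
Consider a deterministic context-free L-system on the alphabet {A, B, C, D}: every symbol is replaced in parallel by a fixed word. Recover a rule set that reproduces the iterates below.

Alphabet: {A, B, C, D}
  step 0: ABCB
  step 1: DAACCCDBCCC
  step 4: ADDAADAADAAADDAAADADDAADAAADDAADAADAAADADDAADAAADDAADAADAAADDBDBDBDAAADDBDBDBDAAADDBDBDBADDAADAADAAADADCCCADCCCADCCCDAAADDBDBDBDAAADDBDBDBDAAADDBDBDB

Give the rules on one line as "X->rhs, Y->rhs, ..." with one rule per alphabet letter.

A->DAA, B->CCC, C->DB, D->AD

  step 0 ⇒ step 1: ABCB ⇒ DAA·CCC·DB·CCC
    A ↦ DAA
    B ↦ CCC
    C ↦ DB
    D ↦ AD  (constrained at step 1)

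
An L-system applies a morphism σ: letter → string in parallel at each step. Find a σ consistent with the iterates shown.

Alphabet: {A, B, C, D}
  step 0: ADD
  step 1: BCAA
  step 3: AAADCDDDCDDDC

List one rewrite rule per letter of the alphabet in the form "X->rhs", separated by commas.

  step 0 ⇒ step 1: ADD ⇒ BC·A·A
    A ↦ BC
    D ↦ A
    B ↦ DD  (constrained at step 1)
    C ↦ DC  (constrained at step 1)

A->BC, B->DD, C->DC, D->A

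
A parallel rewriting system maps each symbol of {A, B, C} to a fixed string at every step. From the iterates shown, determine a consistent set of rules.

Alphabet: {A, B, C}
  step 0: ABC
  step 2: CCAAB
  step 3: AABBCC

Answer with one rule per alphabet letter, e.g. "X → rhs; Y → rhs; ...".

A->B, B->CC, C->A

  step 2 ⇒ step 3: CCAAB ⇒ A·A·B·B·CC
    A ↦ B
    B ↦ CC
    C ↦ A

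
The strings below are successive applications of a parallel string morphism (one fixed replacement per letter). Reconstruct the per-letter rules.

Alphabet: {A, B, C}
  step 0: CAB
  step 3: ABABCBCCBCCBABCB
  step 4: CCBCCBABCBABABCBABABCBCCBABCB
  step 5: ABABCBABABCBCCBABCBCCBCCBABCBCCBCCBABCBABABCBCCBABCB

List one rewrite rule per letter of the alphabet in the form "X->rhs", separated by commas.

  step 4 ⇒ step 5: CCBCCBABCBABABCBABABCBCCBABCB ⇒ AB·AB·CB·AB·AB·CB·C·CB·AB·CB·C·CB·C·CB·AB·CB·C·CB·C·CB·AB·CB·AB·AB·CB·C·CB·AB·CB
    A ↦ C
    B ↦ CB
    C ↦ AB

A->C, B->CB, C->AB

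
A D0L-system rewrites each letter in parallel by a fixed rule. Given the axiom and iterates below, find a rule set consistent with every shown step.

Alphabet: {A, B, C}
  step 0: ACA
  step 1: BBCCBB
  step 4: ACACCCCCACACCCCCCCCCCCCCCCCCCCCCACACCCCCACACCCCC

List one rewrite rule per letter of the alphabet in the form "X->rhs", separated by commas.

A->BB, B->AC, C->CC

  step 0 ⇒ step 1: ACA ⇒ BB·CC·BB
    A ↦ BB
    C ↦ CC
    B ↦ AC  (constrained at step 1)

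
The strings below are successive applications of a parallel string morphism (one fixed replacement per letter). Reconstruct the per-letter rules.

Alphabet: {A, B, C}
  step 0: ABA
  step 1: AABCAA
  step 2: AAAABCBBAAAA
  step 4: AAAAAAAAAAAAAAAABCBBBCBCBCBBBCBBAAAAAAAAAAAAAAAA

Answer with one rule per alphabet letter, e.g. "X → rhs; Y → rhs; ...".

A->AA, B->BC, C->BB

  step 1 ⇒ step 2: AABCAA ⇒ AA·AA·BC·BB·AA·AA
    A ↦ AA
    B ↦ BC
    C ↦ BB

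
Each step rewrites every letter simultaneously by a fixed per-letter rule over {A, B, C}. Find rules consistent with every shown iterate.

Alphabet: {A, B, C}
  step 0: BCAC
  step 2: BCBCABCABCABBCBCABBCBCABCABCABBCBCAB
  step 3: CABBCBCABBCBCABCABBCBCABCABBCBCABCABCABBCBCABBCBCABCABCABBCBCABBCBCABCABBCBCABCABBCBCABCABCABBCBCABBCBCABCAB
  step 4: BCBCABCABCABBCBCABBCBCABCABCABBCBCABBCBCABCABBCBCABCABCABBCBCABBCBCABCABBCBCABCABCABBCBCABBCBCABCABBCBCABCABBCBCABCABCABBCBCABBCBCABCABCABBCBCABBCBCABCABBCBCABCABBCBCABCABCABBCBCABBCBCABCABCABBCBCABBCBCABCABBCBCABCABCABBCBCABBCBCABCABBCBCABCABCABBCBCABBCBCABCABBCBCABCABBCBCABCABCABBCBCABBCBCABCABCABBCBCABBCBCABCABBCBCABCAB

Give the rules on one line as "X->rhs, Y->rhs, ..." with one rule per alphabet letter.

  step 3 ⇒ step 4: CABBCBCABBCBCABCABBCBCABCABBCBCABCABCABBCBCABBCBCABCABCABBCBCABBCBCABCABBCBCABCABBCBCABCABCABBCBCABBCBCABCAB ⇒ BCB·CAB·CAB·CAB·BCB·CAB·BCB·CAB·CAB·CAB·BCB·CAB·BCB·CAB·CAB·BCB·CAB·CAB·CAB·BCB·CAB·BCB·CAB·CAB·BCB·CAB·CAB·CAB·BCB·CAB·BCB·CAB·CAB·BCB·CAB·CAB·BCB·CAB·CAB·CAB·BCB·CAB·BCB·CAB·CAB·CAB·BCB·CAB·BCB·CAB·CAB·BCB·CAB·CAB·BCB·CAB·CAB·CAB·BCB·CAB·BCB·CAB·CAB·CAB·BCB·CAB·BCB·CAB·CAB·BCB·CAB·CAB·CAB·BCB·CAB·BCB·CAB·CAB·BCB·CAB·CAB·CAB·BCB·CAB·BCB·CAB·CAB·BCB·CAB·CAB·BCB·CAB·CAB·CAB·BCB·CAB·BCB·CAB·CAB·CAB·BCB·CAB·BCB·CAB·CAB·BCB·CAB·CAB
    A ↦ CAB
    B ↦ CAB
    C ↦ BCB

A->CAB, B->CAB, C->BCB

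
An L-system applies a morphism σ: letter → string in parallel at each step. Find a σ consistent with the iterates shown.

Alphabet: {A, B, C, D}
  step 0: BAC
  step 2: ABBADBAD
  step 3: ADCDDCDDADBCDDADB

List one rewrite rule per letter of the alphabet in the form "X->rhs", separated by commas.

  step 2 ⇒ step 3: ABBADBAD ⇒ AD·CDD·CDD·AD·B·CDD·AD·B
    A ↦ AD
    B ↦ CDD
    D ↦ B
    C ↦ A  (constrained at step 0)

A->AD, B->CDD, C->A, D->B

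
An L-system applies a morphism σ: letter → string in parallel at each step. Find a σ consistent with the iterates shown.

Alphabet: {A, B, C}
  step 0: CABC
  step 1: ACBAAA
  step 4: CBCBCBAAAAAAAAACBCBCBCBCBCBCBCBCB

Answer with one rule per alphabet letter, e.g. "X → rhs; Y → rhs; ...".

  step 0 ⇒ step 1: CABC ⇒ A·CB·AA·A
    A ↦ CB
    B ↦ AA
    C ↦ A

A->CB, B->AA, C->A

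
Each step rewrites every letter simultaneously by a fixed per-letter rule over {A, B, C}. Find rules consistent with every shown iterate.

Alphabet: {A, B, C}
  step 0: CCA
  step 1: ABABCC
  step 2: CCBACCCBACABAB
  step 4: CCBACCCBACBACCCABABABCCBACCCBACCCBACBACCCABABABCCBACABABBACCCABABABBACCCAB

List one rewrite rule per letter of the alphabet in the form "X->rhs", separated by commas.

  step 1 ⇒ step 2: ABABCC ⇒ CC·BAC·CC·BAC·AB·AB
    A ↦ CC
    B ↦ BAC
    C ↦ AB

A->CC, B->BAC, C->AB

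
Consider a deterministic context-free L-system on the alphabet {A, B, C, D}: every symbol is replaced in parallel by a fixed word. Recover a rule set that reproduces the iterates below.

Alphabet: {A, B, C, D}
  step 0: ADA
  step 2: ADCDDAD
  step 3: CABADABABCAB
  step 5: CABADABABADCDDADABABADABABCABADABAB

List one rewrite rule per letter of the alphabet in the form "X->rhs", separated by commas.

A->C, B->DD, C->AD, D->AB

  step 2 ⇒ step 3: ADCDDAD ⇒ C·AB·AD·AB·AB·C·AB
    A ↦ C
    C ↦ AD
    D ↦ AB
    B ↦ DD  (constrained at step 3)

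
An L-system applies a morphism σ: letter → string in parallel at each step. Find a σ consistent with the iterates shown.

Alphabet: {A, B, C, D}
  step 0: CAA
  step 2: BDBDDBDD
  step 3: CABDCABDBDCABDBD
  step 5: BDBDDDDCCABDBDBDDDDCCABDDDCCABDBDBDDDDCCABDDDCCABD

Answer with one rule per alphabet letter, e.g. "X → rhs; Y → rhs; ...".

A->DC, B->CA, C->D, D->BD

  step 2 ⇒ step 3: BDBDDBDD ⇒ CA·BD·CA·BD·BD·CA·BD·BD
    B ↦ CA
    D ↦ BD
    A ↦ DC  (constrained at step 0)
    C ↦ D  (constrained at step 0)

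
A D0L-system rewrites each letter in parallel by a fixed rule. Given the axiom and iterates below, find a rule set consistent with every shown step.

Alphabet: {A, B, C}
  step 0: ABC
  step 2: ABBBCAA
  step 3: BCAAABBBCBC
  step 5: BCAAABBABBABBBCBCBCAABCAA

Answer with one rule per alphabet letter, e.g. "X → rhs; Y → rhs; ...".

  step 2 ⇒ step 3: ABBBCAA ⇒ BC·A·A·A·BB·BC·BC
    A ↦ BC
    B ↦ A
    C ↦ BB

A->BC, B->A, C->BB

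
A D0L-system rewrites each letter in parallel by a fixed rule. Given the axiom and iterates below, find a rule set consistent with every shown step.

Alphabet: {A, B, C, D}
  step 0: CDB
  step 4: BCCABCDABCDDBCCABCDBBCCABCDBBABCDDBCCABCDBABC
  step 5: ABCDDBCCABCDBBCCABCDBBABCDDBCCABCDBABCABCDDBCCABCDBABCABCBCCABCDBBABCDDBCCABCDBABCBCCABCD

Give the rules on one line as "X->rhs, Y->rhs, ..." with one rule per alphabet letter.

A->BCC, B->ABC, C->D, D->B

  step 4 ⇒ step 5: BCCABCDABCDDBCCABCDBBCCABCDBBABCDDBCCABCDBABC ⇒ ABC·D·D·BCC·ABC·D·B·BCC·ABC·D·B·B·ABC·D·D·BCC·ABC·D·B·ABC·ABC·D·D·BCC·ABC·D·B·ABC·ABC·BCC·ABC·D·B·B·ABC·D·D·BCC·ABC·D·B·ABC·BCC·ABC·D
    A ↦ BCC
    B ↦ ABC
    C ↦ D
    D ↦ B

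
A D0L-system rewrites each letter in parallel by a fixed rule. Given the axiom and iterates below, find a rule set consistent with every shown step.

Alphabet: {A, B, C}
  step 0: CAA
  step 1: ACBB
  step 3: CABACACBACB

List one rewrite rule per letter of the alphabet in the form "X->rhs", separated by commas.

  step 0 ⇒ step 1: CAA ⇒ AC·B·B
    A ↦ B
    C ↦ AC
    B ↦ CA  (constrained at step 1)

A->B, B->CA, C->AC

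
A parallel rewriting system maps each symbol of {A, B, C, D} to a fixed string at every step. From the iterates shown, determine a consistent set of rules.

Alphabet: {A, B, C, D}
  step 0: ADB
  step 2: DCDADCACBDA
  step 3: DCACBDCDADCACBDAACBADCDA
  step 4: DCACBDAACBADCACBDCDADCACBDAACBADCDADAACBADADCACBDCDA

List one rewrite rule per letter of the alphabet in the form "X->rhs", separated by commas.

  step 3 ⇒ step 4: DCACBDCDADCACBDAACBADCDA ⇒ DC·ACB·DA·ACB·A·DC·ACB·DC·DA·DC·ACB·DA·ACB·A·DC·DA·DA·ACB·A·DA·DC·ACB·DC·DA
    A ↦ DA
    B ↦ A
    C ↦ ACB
    D ↦ DC

A->DA, B->A, C->ACB, D->DC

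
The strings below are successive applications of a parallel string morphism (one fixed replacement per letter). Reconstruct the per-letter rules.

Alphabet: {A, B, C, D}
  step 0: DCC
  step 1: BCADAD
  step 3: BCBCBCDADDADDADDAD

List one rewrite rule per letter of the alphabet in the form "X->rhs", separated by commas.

A->BC, B->D, C->AD, D->BC

  step 0 ⇒ step 1: DCC ⇒ BC·AD·AD
    C ↦ AD
    D ↦ BC
    A ↦ BC  (constrained at step 1)
    B ↦ D  (constrained at step 1)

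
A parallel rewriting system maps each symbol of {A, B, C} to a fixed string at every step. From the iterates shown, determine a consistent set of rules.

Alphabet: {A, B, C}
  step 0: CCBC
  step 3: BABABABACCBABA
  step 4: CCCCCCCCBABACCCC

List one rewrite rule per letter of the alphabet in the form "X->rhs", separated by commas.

  step 3 ⇒ step 4: BABABABACCBABA ⇒ C·C·C·C·C·C·C·C·BA·BA·C·C·C·C
    A ↦ C
    B ↦ C
    C ↦ BA

A->C, B->C, C->BA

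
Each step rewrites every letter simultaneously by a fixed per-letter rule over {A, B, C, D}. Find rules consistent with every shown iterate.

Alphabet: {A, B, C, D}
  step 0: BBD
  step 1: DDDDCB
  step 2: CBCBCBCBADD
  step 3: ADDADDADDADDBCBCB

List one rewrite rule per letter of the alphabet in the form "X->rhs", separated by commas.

A->B, B->DD, C->A, D->CB

  step 2 ⇒ step 3: CBCBCBCBADD ⇒ A·DD·A·DD·A·DD·A·DD·B·CB·CB
    A ↦ B
    B ↦ DD
    C ↦ A
    D ↦ CB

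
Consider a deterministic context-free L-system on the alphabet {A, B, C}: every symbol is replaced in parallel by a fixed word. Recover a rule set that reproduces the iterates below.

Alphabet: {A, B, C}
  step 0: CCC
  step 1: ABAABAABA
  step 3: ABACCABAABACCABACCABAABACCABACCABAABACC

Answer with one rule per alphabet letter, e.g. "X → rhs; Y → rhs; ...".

  step 0 ⇒ step 1: CCC ⇒ ABA·ABA·ABA
    C ↦ ABA
    A ↦ CBB  (constrained at step 1)
    B ↦ C  (constrained at step 1)

A->CBB, B->C, C->ABA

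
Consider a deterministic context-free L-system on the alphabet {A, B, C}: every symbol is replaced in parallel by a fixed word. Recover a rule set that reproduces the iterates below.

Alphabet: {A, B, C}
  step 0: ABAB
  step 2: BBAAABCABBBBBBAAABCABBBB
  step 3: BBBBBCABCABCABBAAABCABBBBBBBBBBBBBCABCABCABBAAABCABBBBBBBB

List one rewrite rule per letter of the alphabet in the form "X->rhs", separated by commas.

A->BCA, B->BB, C->AAA

  step 2 ⇒ step 3: BBAAABCABBBBBBAAABCABBBB ⇒ BB·BB·BCA·BCA·BCA·BB·AAA·BCA·BB·BB·BB·BB·BB·BB·BCA·BCA·BCA·BB·AAA·BCA·BB·BB·BB·BB
    A ↦ BCA
    B ↦ BB
    C ↦ AAA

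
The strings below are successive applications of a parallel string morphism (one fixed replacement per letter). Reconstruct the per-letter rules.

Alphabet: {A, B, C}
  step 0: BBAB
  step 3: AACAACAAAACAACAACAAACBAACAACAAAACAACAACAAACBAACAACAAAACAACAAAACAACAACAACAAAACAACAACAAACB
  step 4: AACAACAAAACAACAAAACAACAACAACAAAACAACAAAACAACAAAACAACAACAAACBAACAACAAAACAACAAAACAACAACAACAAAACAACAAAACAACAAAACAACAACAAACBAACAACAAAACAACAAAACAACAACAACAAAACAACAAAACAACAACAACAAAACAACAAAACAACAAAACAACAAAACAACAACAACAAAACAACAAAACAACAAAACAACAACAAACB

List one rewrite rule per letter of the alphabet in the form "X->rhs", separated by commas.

A->AAC, B->ACB, C->AA

  step 3 ⇒ step 4: AACAACAAAACAACAACAAACBAACAACAAAACAACAACAAACBAACAACAAAACAACAAAACAACAACAACAAAACAACAACAAACB ⇒ AAC·AAC·AA·AAC·AAC·AA·AAC·AAC·AAC·AAC·AA·AAC·AAC·AA·AAC·AAC·AA·AAC·AAC·AAC·AA·ACB·AAC·AAC·AA·AAC·AAC·AA·AAC·AAC·AAC·AAC·AA·AAC·AAC·AA·AAC·AAC·AA·AAC·AAC·AAC·AA·ACB·AAC·AAC·AA·AAC·AAC·AA·AAC·AAC·AAC·AAC·AA·AAC·AAC·AA·AAC·AAC·AAC·AAC·AA·AAC·AAC·AA·AAC·AAC·AA·AAC·AAC·AA·AAC·AAC·AAC·AAC·AA·AAC·AAC·AA·AAC·AAC·AA·AAC·AAC·AAC·AA·ACB
    A ↦ AAC
    B ↦ ACB
    C ↦ AA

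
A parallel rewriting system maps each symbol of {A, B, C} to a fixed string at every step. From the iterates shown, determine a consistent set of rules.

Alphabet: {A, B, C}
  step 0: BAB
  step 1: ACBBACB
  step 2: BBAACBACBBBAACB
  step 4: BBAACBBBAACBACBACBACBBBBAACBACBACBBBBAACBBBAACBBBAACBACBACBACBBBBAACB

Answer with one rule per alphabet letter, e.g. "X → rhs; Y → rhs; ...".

  step 1 ⇒ step 2: ACBBACB ⇒ B·BA·ACB·ACB·B·BA·ACB
    A ↦ B
    B ↦ ACB
    C ↦ BA

A->B, B->ACB, C->BA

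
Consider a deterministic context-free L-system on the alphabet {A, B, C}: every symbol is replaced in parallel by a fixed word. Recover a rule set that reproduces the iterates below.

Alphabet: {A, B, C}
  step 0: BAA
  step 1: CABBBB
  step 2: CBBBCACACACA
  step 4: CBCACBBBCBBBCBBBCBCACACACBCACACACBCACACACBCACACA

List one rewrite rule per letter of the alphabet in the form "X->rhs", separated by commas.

A->BB, B->CA, C->CB

  step 1 ⇒ step 2: CABBBB ⇒ CB·BB·CA·CA·CA·CA
    A ↦ BB
    B ↦ CA
    C ↦ CB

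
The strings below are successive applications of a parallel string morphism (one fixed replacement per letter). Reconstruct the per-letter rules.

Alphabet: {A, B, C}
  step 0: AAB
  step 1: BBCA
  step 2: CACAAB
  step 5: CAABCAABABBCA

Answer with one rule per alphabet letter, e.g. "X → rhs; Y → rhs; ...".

  step 1 ⇒ step 2: BBCA ⇒ CA·CA·A·B
    A ↦ B
    B ↦ CA
    C ↦ A

A->B, B->CA, C->A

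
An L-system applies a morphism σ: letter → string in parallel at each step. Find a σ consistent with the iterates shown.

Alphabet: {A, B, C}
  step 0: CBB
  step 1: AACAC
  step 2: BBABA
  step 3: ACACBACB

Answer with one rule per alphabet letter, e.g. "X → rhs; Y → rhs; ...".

A->B, B->AC, C->A

  step 2 ⇒ step 3: BBABA ⇒ AC·AC·B·AC·B
    A ↦ B
    B ↦ AC
  step 0 ⇒ step 1: CBB ⇒ A·AC·AC
    C ↦ A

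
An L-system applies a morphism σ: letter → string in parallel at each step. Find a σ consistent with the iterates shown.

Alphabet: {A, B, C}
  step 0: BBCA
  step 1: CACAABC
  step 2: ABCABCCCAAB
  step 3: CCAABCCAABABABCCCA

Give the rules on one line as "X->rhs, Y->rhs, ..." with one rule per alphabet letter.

  step 2 ⇒ step 3: ABCABCCCAAB ⇒ C·CA·AB·C·CA·AB·AB·AB·C·C·CA
    A ↦ C
    B ↦ CA
    C ↦ AB

A->C, B->CA, C->AB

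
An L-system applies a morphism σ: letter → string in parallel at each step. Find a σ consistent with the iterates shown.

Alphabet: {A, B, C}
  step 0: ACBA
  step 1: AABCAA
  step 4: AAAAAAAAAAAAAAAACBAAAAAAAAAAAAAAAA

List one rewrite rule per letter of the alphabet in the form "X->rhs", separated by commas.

  step 0 ⇒ step 1: ACBA ⇒ AA·B·C·AA
    A ↦ AA
    B ↦ C
    C ↦ B

A->AA, B->C, C->B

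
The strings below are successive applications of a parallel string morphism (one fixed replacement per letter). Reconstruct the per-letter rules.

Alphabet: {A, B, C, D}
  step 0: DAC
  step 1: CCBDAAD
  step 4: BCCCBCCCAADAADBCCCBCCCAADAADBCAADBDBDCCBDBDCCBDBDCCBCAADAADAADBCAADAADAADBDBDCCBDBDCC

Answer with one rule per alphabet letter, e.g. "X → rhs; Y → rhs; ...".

  step 0 ⇒ step 1: DAC ⇒ CC·BD·AAD
    A ↦ BD
    C ↦ AAD
    D ↦ CC
    B ↦ BC  (constrained at step 1)

A->BD, B->BC, C->AAD, D->CC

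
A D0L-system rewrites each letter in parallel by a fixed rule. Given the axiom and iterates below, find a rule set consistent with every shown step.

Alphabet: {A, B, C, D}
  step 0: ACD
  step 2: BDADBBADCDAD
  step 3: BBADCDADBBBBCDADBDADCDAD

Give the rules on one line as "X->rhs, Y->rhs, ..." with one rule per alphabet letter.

  step 2 ⇒ step 3: BDADBBADCDAD ⇒ BB·AD·CD·AD·BB·BB·CD·AD·BD·AD·CD·AD
    A ↦ CD
    B ↦ BB
    C ↦ BD
    D ↦ AD

A->CD, B->BB, C->BD, D->AD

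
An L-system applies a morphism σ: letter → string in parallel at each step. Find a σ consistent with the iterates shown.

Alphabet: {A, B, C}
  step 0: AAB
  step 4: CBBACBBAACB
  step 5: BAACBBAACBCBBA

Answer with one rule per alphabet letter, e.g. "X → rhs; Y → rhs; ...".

A->CB, B->A, C->B

  step 4 ⇒ step 5: CBBACBBAACB ⇒ B·A·A·CB·B·A·A·CB·CB·B·A
    A ↦ CB
    B ↦ A
    C ↦ B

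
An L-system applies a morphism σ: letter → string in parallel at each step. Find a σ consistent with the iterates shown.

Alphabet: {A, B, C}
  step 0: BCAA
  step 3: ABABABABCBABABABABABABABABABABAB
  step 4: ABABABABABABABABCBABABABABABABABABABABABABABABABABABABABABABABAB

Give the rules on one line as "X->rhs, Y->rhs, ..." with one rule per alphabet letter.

  step 3 ⇒ step 4: ABABABABCBABABABABABABABABABABAB ⇒ AB·AB·AB·AB·AB·AB·AB·AB·CB·AB·AB·AB·AB·AB·AB·AB·AB·AB·AB·AB·AB·AB·AB·AB·AB·AB·AB·AB·AB·AB·AB·AB
    A ↦ AB
    B ↦ AB
    C ↦ CB

A->AB, B->AB, C->CB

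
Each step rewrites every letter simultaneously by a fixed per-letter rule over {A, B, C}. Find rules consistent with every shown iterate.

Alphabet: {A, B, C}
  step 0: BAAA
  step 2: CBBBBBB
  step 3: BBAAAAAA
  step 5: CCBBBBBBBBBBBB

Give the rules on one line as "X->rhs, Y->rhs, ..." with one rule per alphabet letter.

  step 2 ⇒ step 3: CBBBBBB ⇒ BB·A·A·A·A·A·A
    B ↦ A
    C ↦ BB
    A ↦ C  (constrained at step 0)

A->C, B->A, C->BB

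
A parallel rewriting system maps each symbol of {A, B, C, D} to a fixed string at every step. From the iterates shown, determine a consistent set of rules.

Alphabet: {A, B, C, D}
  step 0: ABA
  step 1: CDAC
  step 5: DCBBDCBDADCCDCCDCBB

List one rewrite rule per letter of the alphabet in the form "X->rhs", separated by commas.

  step 0 ⇒ step 1: ABA ⇒ C·DA·C
    A ↦ C
    B ↦ DA
    C ↦ B  (constrained at step 1)
    D ↦ DC  (constrained at step 1)

A->C, B->DA, C->B, D->DC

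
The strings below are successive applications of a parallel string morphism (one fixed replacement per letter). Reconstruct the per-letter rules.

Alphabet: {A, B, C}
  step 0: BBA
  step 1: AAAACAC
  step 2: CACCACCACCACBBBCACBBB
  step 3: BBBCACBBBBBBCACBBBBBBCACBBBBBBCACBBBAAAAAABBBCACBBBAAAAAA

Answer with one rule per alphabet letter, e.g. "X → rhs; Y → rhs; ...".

  step 2 ⇒ step 3: CACCACCACCACBBBCACBBB ⇒ BBB·CAC·BBB·BBB·CAC·BBB·BBB·CAC·BBB·BBB·CAC·BBB·AA·AA·AA·BBB·CAC·BBB·AA·AA·AA
    A ↦ CAC
    B ↦ AA
    C ↦ BBB

A->CAC, B->AA, C->BBB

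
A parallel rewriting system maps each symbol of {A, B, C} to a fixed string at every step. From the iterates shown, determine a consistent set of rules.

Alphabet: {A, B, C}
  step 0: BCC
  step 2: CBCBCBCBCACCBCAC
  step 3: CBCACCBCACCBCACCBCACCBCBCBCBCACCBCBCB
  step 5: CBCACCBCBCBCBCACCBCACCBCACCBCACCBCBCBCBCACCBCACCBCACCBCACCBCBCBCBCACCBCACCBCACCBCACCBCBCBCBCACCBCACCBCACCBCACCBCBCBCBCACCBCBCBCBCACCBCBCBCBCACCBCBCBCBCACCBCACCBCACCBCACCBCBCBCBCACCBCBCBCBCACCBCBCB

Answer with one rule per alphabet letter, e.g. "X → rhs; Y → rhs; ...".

  step 2 ⇒ step 3: CBCBCBCBCACCBCAC ⇒ CB·CAC·CB·CAC·CB·CAC·CB·CAC·CB·CB·CB·CB·CAC·CB·CB·CB
    A ↦ CB
    B ↦ CAC
    C ↦ CB

A->CB, B->CAC, C->CB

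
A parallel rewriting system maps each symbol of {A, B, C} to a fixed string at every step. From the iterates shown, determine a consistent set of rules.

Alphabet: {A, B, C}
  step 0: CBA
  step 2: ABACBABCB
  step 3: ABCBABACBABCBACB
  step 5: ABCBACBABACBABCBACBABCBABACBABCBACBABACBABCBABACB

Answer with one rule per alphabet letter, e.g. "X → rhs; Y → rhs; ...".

A->AB, B->CB, C->A

  step 2 ⇒ step 3: ABACBABCB ⇒ AB·CB·AB·A·CB·AB·CB·A·CB
    A ↦ AB
    B ↦ CB
    C ↦ A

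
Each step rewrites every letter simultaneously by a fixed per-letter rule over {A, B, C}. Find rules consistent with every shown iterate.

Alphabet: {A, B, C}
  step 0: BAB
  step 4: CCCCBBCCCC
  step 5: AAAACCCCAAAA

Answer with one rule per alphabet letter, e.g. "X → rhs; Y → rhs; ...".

A->B, B->CC, C->A

  step 4 ⇒ step 5: CCCCBBCCCC ⇒ A·A·A·A·CC·CC·A·A·A·A
    B ↦ CC
    C ↦ A
    A ↦ B  (constrained at step 0)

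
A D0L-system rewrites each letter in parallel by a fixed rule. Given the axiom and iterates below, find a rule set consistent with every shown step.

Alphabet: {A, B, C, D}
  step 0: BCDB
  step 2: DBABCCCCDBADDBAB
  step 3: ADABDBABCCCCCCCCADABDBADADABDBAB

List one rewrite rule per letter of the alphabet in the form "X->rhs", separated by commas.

  step 2 ⇒ step 3: DBABCCCCDBADDBAB ⇒ AD·AB·DB·AB·CC·CC·CC·CC·AD·AB·DB·AD·AD·AB·DB·AB
    A ↦ DB
    B ↦ AB
    C ↦ CC
    D ↦ AD

A->DB, B->AB, C->CC, D->AD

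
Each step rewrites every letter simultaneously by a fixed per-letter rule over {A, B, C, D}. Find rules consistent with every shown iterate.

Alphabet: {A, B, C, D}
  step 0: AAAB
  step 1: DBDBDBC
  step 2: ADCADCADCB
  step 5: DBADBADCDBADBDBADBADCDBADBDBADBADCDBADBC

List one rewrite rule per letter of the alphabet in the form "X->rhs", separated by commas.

  step 1 ⇒ step 2: DBDBDBC ⇒ AD·C·AD·C·AD·C·B
    B ↦ C
    C ↦ B
    D ↦ AD
  step 0 ⇒ step 1: AAAB ⇒ DB·DB·DB·C
    A ↦ DB

A->DB, B->C, C->B, D->AD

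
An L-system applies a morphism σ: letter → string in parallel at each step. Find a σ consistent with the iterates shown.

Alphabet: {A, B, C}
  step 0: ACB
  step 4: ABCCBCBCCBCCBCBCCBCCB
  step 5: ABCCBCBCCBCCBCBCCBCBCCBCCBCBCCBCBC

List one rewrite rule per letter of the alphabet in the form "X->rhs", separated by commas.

A->AB, B->C, C->CB

  step 4 ⇒ step 5: ABCCBCBCCBCCBCBCCBCCB ⇒ AB·C·CB·CB·C·CB·C·CB·CB·C·CB·CB·C·CB·C·CB·CB·C·CB·CB·C
    A ↦ AB
    B ↦ C
    C ↦ CB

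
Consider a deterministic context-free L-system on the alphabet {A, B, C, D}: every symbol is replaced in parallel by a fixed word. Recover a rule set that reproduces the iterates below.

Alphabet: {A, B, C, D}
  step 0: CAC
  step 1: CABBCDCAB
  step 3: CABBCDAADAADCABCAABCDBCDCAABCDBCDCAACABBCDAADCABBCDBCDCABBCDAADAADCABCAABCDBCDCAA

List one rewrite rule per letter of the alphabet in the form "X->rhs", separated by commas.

A->BCD, B->AAD, C->CAB, D->CAA

  step 0 ⇒ step 1: CAC ⇒ CAB·BCD·CAB
    A ↦ BCD
    C ↦ CAB
    B ↦ AAD  (constrained at step 1)
    D ↦ CAA  (constrained at step 1)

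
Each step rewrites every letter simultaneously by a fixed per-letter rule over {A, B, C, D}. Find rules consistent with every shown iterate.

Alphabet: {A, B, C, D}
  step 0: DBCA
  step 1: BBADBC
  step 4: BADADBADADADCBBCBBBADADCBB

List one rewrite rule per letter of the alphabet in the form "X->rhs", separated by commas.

  step 0 ⇒ step 1: DBCA ⇒ BB·AD·B·C
    A ↦ C
    B ↦ AD
    C ↦ B
    D ↦ BB

A->C, B->AD, C->B, D->BB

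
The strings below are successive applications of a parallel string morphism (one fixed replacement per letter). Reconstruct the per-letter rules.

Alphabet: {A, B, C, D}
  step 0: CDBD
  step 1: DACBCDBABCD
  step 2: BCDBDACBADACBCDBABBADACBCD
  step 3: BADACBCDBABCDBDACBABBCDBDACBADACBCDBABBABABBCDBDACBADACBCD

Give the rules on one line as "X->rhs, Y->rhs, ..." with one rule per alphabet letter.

  step 2 ⇒ step 3: BCDBDACBADACBCDBABBADACBCD ⇒ BA·DAC·BCD·BA·BCD·B·DAC·BA·B·BCD·B·DAC·BA·DAC·BCD·BA·B·BA·BA·B·BCD·B·DAC·BA·DAC·BCD
    A ↦ B
    B ↦ BA
    C ↦ DAC
    D ↦ BCD

A->B, B->BA, C->DAC, D->BCD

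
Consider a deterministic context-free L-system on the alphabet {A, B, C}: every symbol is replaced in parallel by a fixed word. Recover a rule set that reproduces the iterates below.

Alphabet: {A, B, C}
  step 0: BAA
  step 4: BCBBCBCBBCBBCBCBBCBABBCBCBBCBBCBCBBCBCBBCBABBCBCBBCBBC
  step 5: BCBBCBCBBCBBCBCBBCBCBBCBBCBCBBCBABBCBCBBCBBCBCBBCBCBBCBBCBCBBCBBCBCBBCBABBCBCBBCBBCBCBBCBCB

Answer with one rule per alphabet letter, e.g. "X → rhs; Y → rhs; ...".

A->BAB, B->BC, C->B

  step 4 ⇒ step 5: BCBBCBCBBCBBCBCBBCBABBCBCBBCBBCBCBBCBCBBCBABBCBCBBCBBC ⇒ BC·B·BC·BC·B·BC·B·BC·BC·B·BC·BC·B·BC·B·BC·BC·B·BC·BAB·BC·BC·B·BC·B·BC·BC·B·BC·BC·B·BC·B·BC·BC·B·BC·B·BC·BC·B·BC·BAB·BC·BC·B·BC·B·BC·BC·B·BC·BC·B
    A ↦ BAB
    B ↦ BC
    C ↦ B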